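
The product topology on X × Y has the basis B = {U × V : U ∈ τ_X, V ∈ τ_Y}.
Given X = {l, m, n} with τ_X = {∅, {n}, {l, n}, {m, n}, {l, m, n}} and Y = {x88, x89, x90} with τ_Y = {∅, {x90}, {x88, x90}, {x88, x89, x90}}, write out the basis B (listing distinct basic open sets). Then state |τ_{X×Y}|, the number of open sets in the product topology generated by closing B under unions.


Basis B = {∅ × ∅, {n} × {x90}, {l, n} × {x90}, {m, n} × {x90}, {n} × {x88, x90}, {l, m, n} × {x90}, {n} × {x88, x89, x90}, {l, n} × {x88, x90}, {m, n} × {x88, x90}, {l, n} × {x88, x89, x90}, {l, m, n} × {x88, x90}, {m, n} × {x88, x89, x90}, {l, m, n} × {x88, x89, x90}}; |τ_{X×Y}| = 30.

Enumerate products U × V with U ∈ τ_X, V ∈ τ_Y (deduplicated):
  ∅ × ∅ = {} (∅)
  {n} × {x90} = {(n,x90)}
  {l, n} × {x90} = {(l,x90), (n,x90)}
  {m, n} × {x90} = {(m,x90), (n,x90)}
  {n} × {x88, x90} = {(n,x88), (n,x90)}
  {l, m, n} × {x90} = {(l,x90), (m,x90), (n,x90)}
  {n} × {x88, x89, x90} = {(n,x88), (n,x89), (n,x90)}
  {l, n} × {x88, x90} = {(l,x88), (l,x90), (n,x88), (n,x90)}
  {m, n} × {x88, x90} = {(m,x88), (m,x90), (n,x88), (n,x90)}
  {l, n} × {x88, x89, x90} = {(l,x88), (l,x89), (l,x90), (n,x88), (n,x89), (n,x90)}
  {l, m, n} × {x88, x90} = {(l,x88), (l,x90), (m,x88), (m,x90), (n,x88), (n,x90)}
  {m, n} × {x88, x89, x90} = {(m,x88), (m,x89), (m,x90), (n,x88), (n,x89), (n,x90)}
  {l, m, n} × {x88, x89, x90} = {(l,x88), (l,x89), (l,x90), (m,x88), (m,x89), (m,x90), (n,x88), (n,x89), (n,x90)}
These 13 distinct sets form the basis B.
Close under arbitrary unions to get τ_{X×Y}; counting gives |τ_{X×Y}| = 30.


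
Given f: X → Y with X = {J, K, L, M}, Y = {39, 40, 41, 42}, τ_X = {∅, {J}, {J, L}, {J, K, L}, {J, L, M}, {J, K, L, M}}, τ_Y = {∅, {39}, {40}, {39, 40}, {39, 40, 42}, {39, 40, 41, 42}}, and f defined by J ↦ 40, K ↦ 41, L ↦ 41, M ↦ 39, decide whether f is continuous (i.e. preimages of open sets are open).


f is NOT continuous.

Compute f^{-1}(U) for each U ∈ τ_Y:
  U = ∅: f^{-1}(U) = ∅ ∈ τ_X ✓.
  U = {39}: f^{-1}(U) = {M} ∉ τ_X ✗.
  U = {40}: f^{-1}(U) = {J} ∈ τ_X ✓.
  U = {39, 40}: f^{-1}(U) = {J, M} ∉ τ_X ✗.
  U = {39, 40, 42}: f^{-1}(U) = {J, M} ∉ τ_X ✗.
  U = {39, 40, 41, 42}: f^{-1}(U) = {J, K, L, M} ∈ τ_X ✓.
Found U = {39} with f^{-1}(U) = {M} not in τ_X. Therefore f is NOT continuous.


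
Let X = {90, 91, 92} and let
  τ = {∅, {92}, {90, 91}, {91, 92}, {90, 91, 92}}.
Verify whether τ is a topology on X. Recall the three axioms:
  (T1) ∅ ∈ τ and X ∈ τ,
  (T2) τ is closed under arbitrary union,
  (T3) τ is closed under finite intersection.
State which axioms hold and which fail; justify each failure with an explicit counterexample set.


τ is NOT a topology on X.

Axiom (T1): ∅ ∈ τ? Yes; X ∈ τ? Yes.
Axiom (T2/T3): check pairwise unions and intersections of members of τ.
Counterexample for (T3): {90, 91} ∩ {91, 92} = {91} ∉ τ. Therefore τ is NOT a topology.


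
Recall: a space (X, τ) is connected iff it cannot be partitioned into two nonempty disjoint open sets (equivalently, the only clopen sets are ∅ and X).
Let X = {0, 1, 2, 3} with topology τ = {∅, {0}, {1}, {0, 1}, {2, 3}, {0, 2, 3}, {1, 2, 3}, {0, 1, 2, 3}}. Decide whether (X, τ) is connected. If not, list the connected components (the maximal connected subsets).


(X, τ) is disconnected; components = [{0}, {1}, {2, 3}].

Find clopen sets (U ∈ τ with X ∖ U ∈ τ):
  U = ∅, X ∖ U = {0, 1, 2, 3} — both open, so U is clopen.
  U = {0}, X ∖ U = {1, 2, 3} — both open, so U is clopen.
  U = {1}, X ∖ U = {0, 2, 3} — both open, so U is clopen.
  U = {0, 1}, X ∖ U = {2, 3} — both open, so U is clopen.
  U = {2, 3}, X ∖ U = {0, 1} — both open, so U is clopen.
  U = {0, 2, 3}, X ∖ U = {1} — both open, so U is clopen.
  U = {1, 2, 3}, X ∖ U = {0} — both open, so U is clopen.
  U = {0, 1, 2, 3}, X ∖ U = ∅ — both open, so U is clopen.
Nontrivial clopen(s) exist: e.g. {2, 3}. So (X, τ) is disconnected.
Compute connected components by grouping points that agree on all clopens:
  component: {0}
  component: {1}
  component: {2, 3}


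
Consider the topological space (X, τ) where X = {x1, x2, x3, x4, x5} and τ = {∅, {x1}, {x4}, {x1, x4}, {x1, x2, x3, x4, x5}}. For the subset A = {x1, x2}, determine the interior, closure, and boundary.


int(A) = {x1}, cl(A) = {x1, x2, x3, x5}, ∂A = {x2, x3, x5}.

Closed sets in (X, τ) are complements of opens:
  closed(X, τ) = {∅, {x2, x3, x5}, {x1, x2, x3, x5}, {x2, x3, x4, x5}, {x1, x2, x3, x4, x5}}.
int(A) = ⋃ {U ∈ τ : U ⊆ A}. Opens contained in A: ∅, {x1}.
Taking the union of these: int(A) = {x1}.
cl(A) = ⋂ {C closed : A ⊆ C}. Closed sets containing A: {x1, x2, x3, x5}, {x1, x2, x3, x4, x5}.
Intersecting these: cl(A) = {x1, x2, x3, x5}.
∂A = cl(A) ∖ int(A) = {x1, x2, x3, x5} ∖ {x1} = {x2, x3, x5}.


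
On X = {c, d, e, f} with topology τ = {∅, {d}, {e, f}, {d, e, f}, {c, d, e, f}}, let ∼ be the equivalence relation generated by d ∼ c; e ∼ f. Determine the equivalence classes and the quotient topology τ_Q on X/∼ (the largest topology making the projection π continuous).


X/∼ = {[c=d], [e=f]}; |τ_Q| = 3.

Equivalence classes: [c=d], [e=f].
Quotient map π: X → X/∼ sends c ↦ [c=d], d ↦ [c=d], e ↦ [e=f], f ↦ [e=f].
For each subset V ⊆ X/∼, compute π^{-1}(V) ⊆ X and check whether π^{-1}(V) ∈ τ. V is open in τ_Q iff π^{-1}(V) ∈ τ.
  V = {}: π^{-1}(V) = ∅ ∈ τ ✓.
  V = {[c=d]}: π^{-1}(V) = {c, d} ∉ τ ✗.
  V = {[e=f]}: π^{-1}(V) = {e, f} ∈ τ ✓.
  V = {[c=d], [e=f]}: π^{-1}(V) = {c, d, e, f} ∈ τ ✓.
Open sets in the quotient: τ_Q = {{}, {[e=f]}, {[c=d], [e=f]}} (3 elements).


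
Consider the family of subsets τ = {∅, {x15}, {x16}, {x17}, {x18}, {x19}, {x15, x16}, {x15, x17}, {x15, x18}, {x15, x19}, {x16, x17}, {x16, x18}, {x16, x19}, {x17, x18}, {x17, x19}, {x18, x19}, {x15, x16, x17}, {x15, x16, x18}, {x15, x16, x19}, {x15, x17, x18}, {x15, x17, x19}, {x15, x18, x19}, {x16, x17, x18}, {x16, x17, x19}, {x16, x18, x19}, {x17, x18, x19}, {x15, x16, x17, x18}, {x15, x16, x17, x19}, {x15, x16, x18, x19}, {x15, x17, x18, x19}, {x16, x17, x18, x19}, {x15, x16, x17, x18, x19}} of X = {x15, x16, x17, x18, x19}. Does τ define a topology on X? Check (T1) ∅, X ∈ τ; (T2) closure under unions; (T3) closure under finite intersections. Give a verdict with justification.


τ IS a topology on X.

Axiom (T1): ∅ ∈ τ? Yes; X ∈ τ? Yes.
Axiom (T2/T3): check pairwise unions and intersections of members of τ.
All pairwise intersections and unions checked — each lies in τ. Therefore τ satisfies (T1), (T2), (T3): it IS a topology on X.


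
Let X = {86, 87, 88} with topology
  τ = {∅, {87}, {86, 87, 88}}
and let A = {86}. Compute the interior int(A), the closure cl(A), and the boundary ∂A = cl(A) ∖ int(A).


int(A) = ∅, cl(A) = {86, 88}, ∂A = {86, 88}.

Closed sets in (X, τ) are complements of opens:
  closed(X, τ) = {∅, {86, 88}, {86, 87, 88}}.
int(A) = ⋃ {U ∈ τ : U ⊆ A}. Opens contained in A: ∅.
Taking the union of these: int(A) = ∅.
cl(A) = ⋂ {C closed : A ⊆ C}. Closed sets containing A: {86, 88}, {86, 87, 88}.
Intersecting these: cl(A) = {86, 88}.
∂A = cl(A) ∖ int(A) = {86, 88} ∖ ∅ = {86, 88}.


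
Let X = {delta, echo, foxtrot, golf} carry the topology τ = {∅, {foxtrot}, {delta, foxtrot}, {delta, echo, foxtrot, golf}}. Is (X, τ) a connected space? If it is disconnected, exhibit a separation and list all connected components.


(X, τ) is connected.

Find clopen sets (U ∈ τ with X ∖ U ∈ τ):
  U = ∅, X ∖ U = {delta, echo, foxtrot, golf} — both open, so U is clopen.
  U = {delta, echo, foxtrot, golf}, X ∖ U = ∅ — both open, so U is clopen.
Only trivial clopens (∅ and X) exist, so (X, τ) is connected.
Compute connected components by grouping points that agree on all clopens:
  component: {delta, echo, foxtrot, golf}


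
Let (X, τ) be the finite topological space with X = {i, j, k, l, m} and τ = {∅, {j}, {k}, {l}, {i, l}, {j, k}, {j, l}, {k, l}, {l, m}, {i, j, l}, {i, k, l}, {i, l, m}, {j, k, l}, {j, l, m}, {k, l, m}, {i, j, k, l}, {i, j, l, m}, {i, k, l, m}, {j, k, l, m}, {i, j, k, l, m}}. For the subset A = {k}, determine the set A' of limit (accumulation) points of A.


A' = ∅

For each x ∈ X, list the open sets U ∈ τ with x ∈ U, then check whether U ∩ (A ∖ {x}) ≠ ∅ for every such U.
  x = i: open {i, l} ∋ x has {i, l} ∩ (A ∖ {i}) = ∅, so x is NOT a limit point.
  x = j: open {j} ∋ x has {j} ∩ (A ∖ {j}) = ∅, so x is NOT a limit point.
  x = k: open {k} ∋ x has {k} ∩ (A ∖ {k}) = ∅, so x is NOT a limit point.
  x = l: open {l} ∋ x has {l} ∩ (A ∖ {l}) = ∅, so x is NOT a limit point.
  x = m: open {l, m} ∋ x has {l, m} ∩ (A ∖ {m}) = ∅, so x is NOT a limit point.
Collecting: A' = ∅.


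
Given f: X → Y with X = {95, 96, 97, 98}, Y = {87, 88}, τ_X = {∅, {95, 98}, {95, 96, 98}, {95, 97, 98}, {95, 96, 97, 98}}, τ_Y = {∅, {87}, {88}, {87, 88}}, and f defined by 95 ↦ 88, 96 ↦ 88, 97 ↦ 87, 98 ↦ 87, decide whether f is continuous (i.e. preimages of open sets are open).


f is NOT continuous.

Compute f^{-1}(U) for each U ∈ τ_Y:
  U = ∅: f^{-1}(U) = ∅ ∈ τ_X ✓.
  U = {87}: f^{-1}(U) = {97, 98} ∉ τ_X ✗.
  U = {88}: f^{-1}(U) = {95, 96} ∉ τ_X ✗.
  U = {87, 88}: f^{-1}(U) = {95, 96, 97, 98} ∈ τ_X ✓.
Found U = {87} with f^{-1}(U) = {97, 98} not in τ_X. Therefore f is NOT continuous.


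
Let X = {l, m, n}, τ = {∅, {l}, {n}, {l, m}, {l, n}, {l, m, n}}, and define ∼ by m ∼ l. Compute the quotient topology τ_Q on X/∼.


X/∼ = {[l=m], [n]}; |τ_Q| = 4.

Equivalence classes: [l=m], [n].
Quotient map π: X → X/∼ sends l ↦ [l=m], m ↦ [l=m], n ↦ [n].
For each subset V ⊆ X/∼, compute π^{-1}(V) ⊆ X and check whether π^{-1}(V) ∈ τ. V is open in τ_Q iff π^{-1}(V) ∈ τ.
  V = {}: π^{-1}(V) = ∅ ∈ τ ✓.
  V = {[l=m]}: π^{-1}(V) = {l, m} ∈ τ ✓.
  V = {[n]}: π^{-1}(V) = {n} ∈ τ ✓.
  V = {[l=m], [n]}: π^{-1}(V) = {l, m, n} ∈ τ ✓.
Open sets in the quotient: τ_Q = {{}, {[l=m]}, {[n]}, {[l=m], [n]}} (4 elements).


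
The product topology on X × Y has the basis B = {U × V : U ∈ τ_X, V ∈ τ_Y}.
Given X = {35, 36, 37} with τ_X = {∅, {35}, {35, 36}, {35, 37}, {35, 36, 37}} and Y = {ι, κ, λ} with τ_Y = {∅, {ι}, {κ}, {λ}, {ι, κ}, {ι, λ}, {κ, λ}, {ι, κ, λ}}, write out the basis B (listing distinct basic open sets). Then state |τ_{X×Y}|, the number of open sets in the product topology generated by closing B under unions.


Basis B = {∅ × ∅, {35} × {ι}, {35} × {κ}, {35} × {λ}, {35} × {ι, κ}, {35} × {ι, λ}, {35, 36} × {ι}, {35, 37} × {ι}, {35} × {κ, λ}, {35, 36} × {κ}, {35, 37} × {κ}, {35, 36} × {λ}, {35, 37} × {λ}, {35} × {ι, κ, λ}, {35, 36, 37} × {ι}, {35, 36, 37} × {κ}, {35, 36, 37} × {λ}, {35, 36} × {ι, κ}, {35, 37} × {ι, κ}, {35, 36} × {ι, λ}, {35, 37} × {ι, λ}, {35, 36} × {κ, λ}, {35, 37} × {κ, λ}, {35, 36} × {ι, κ, λ}, {35, 37} × {ι, κ, λ}, {35, 36, 37} × {ι, κ}, {35, 36, 37} × {ι, λ}, {35, 36, 37} × {κ, λ}, {35, 36, 37} × {ι, κ, λ}}; |τ_{X×Y}| = 125.

Enumerate products U × V with U ∈ τ_X, V ∈ τ_Y (deduplicated):
  ∅ × ∅ = {} (∅)
  {35} × {ι} = {(35,ι)}
  {35} × {κ} = {(35,κ)}
  {35} × {λ} = {(35,λ)}
  {35} × {ι, κ} = {(35,ι), (35,κ)}
  {35} × {ι, λ} = {(35,ι), (35,λ)}
  {35, 36} × {ι} = {(35,ι), (36,ι)}
  {35, 37} × {ι} = {(35,ι), (37,ι)}
  {35} × {κ, λ} = {(35,κ), (35,λ)}
  {35, 36} × {κ} = {(35,κ), (36,κ)}
  {35, 37} × {κ} = {(35,κ), (37,κ)}
  {35, 36} × {λ} = {(35,λ), (36,λ)}
  {35, 37} × {λ} = {(35,λ), (37,λ)}
  {35} × {ι, κ, λ} = {(35,ι), (35,κ), (35,λ)}
  {35, 36, 37} × {ι} = {(35,ι), (36,ι), (37,ι)}
  {35, 36, 37} × {κ} = {(35,κ), (36,κ), (37,κ)}
  {35, 36, 37} × {λ} = {(35,λ), (36,λ), (37,λ)}
  {35, 36} × {ι, κ} = {(35,ι), (35,κ), (36,ι), (36,κ)}
  {35, 37} × {ι, κ} = {(35,ι), (35,κ), (37,ι), (37,κ)}
  {35, 36} × {ι, λ} = {(35,ι), (35,λ), (36,ι), (36,λ)}
  {35, 37} × {ι, λ} = {(35,ι), (35,λ), (37,ι), (37,λ)}
  {35, 36} × {κ, λ} = {(35,κ), (35,λ), (36,κ), (36,λ)}
  {35, 37} × {κ, λ} = {(35,κ), (35,λ), (37,κ), (37,λ)}
  {35, 36} × {ι, κ, λ} = {(35,ι), (35,κ), (35,λ), (36,ι), (36,κ), (36,λ)}
  {35, 37} × {ι, κ, λ} = {(35,ι), (35,κ), (35,λ), (37,ι), (37,κ), (37,λ)}
  {35, 36, 37} × {ι, κ} = {(35,ι), (35,κ), (36,ι), (36,κ), (37,ι), (37,κ)}
  {35, 36, 37} × {ι, λ} = {(35,ι), (35,λ), (36,ι), (36,λ), (37,ι), (37,λ)}
  {35, 36, 37} × {κ, λ} = {(35,κ), (35,λ), (36,κ), (36,λ), (37,κ), (37,λ)}
  {35, 36, 37} × {ι, κ, λ} = {(35,ι), (35,κ), (35,λ), (36,ι), (36,κ), (36,λ), (37,ι), (37,κ), (37,λ)}
These 29 distinct sets form the basis B.
Close under arbitrary unions to get τ_{X×Y}; counting gives |τ_{X×Y}| = 125.


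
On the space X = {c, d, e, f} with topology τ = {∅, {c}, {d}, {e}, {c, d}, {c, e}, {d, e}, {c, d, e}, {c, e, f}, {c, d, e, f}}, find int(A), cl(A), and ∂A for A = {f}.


int(A) = ∅, cl(A) = {f}, ∂A = {f}.

Closed sets in (X, τ) are complements of opens:
  closed(X, τ) = {∅, {d}, {f}, {c, f}, {d, f}, {e, f}, {c, d, f}, {c, e, f}, {d, e, f}, {c, d, e, f}}.
int(A) = ⋃ {U ∈ τ : U ⊆ A}. Opens contained in A: ∅.
Taking the union of these: int(A) = ∅.
cl(A) = ⋂ {C closed : A ⊆ C}. Closed sets containing A: {f}, {c, f}, {d, f}, {e, f}, {c, d, f}, {c, e, f}, {d, e, f}, {c, d, e, f}.
Intersecting these: cl(A) = {f}.
∂A = cl(A) ∖ int(A) = {f} ∖ ∅ = {f}.


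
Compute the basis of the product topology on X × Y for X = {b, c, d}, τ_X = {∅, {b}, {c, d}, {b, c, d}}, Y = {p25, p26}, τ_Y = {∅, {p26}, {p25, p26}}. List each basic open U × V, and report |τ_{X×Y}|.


Basis B = {∅ × ∅, {b} × {p26}, {b} × {p25, p26}, {c, d} × {p26}, {b, c, d} × {p26}, {c, d} × {p25, p26}, {b, c, d} × {p25, p26}}; |τ_{X×Y}| = 9.

Enumerate products U × V with U ∈ τ_X, V ∈ τ_Y (deduplicated):
  ∅ × ∅ = {} (∅)
  {b} × {p26} = {(b,p26)}
  {b} × {p25, p26} = {(b,p25), (b,p26)}
  {c, d} × {p26} = {(c,p26), (d,p26)}
  {b, c, d} × {p26} = {(b,p26), (c,p26), (d,p26)}
  {c, d} × {p25, p26} = {(c,p25), (c,p26), (d,p25), (d,p26)}
  {b, c, d} × {p25, p26} = {(b,p25), (b,p26), (c,p25), (c,p26), (d,p25), (d,p26)}
These 7 distinct sets form the basis B.
Close under arbitrary unions to get τ_{X×Y}; counting gives |τ_{X×Y}| = 9.


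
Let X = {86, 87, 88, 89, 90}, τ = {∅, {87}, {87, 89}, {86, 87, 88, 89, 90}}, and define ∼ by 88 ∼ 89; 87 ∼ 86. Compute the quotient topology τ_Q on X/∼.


X/∼ = {[86=87], [88=89], [90]}; |τ_Q| = 2.

Equivalence classes: [86=87], [88=89], [90].
Quotient map π: X → X/∼ sends 86 ↦ [86=87], 87 ↦ [86=87], 88 ↦ [88=89], 89 ↦ [88=89], 90 ↦ [90].
For each subset V ⊆ X/∼, compute π^{-1}(V) ⊆ X and check whether π^{-1}(V) ∈ τ. V is open in τ_Q iff π^{-1}(V) ∈ τ.
  V = {}: π^{-1}(V) = ∅ ∈ τ ✓.
  V = {[86=87]}: π^{-1}(V) = {86, 87} ∉ τ ✗.
  V = {[88=89]}: π^{-1}(V) = {88, 89} ∉ τ ✗.
  V = {[86=87], [88=89]}: π^{-1}(V) = {86, 87, 88, 89} ∉ τ ✗.
  V = {[90]}: π^{-1}(V) = {90} ∉ τ ✗.
  V = {[86=87], [90]}: π^{-1}(V) = {86, 87, 90} ∉ τ ✗.
  V = {[88=89], [90]}: π^{-1}(V) = {88, 89, 90} ∉ τ ✗.
  V = {[86=87], [88=89], [90]}: π^{-1}(V) = {86, 87, 88, 89, 90} ∈ τ ✓.
Open sets in the quotient: τ_Q = {{}, {[86=87], [88=89], [90]}} (2 elements).


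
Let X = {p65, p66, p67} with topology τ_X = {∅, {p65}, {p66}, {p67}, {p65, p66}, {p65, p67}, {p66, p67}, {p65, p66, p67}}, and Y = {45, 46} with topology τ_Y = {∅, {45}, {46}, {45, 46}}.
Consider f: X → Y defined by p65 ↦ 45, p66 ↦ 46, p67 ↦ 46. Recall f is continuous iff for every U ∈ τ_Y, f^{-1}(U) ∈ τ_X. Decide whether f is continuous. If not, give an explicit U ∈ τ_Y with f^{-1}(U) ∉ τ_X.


f IS continuous.

Compute f^{-1}(U) for each U ∈ τ_Y:
  U = ∅: f^{-1}(U) = ∅ ∈ τ_X ✓.
  U = {45}: f^{-1}(U) = {p65} ∈ τ_X ✓.
  U = {46}: f^{-1}(U) = {p66, p67} ∈ τ_X ✓.
  U = {45, 46}: f^{-1}(U) = {p65, p66, p67} ∈ τ_X ✓.
Every preimage lies in τ_X, so f IS continuous.


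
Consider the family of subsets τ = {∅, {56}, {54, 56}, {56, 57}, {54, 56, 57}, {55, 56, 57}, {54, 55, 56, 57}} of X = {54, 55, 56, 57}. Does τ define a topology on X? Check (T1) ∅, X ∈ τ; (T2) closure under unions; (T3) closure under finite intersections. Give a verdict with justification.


τ IS a topology on X.

Axiom (T1): ∅ ∈ τ? Yes; X ∈ τ? Yes.
Axiom (T2/T3): check pairwise unions and intersections of members of τ.
All pairwise intersections and unions checked — each lies in τ. Therefore τ satisfies (T1), (T2), (T3): it IS a topology on X.


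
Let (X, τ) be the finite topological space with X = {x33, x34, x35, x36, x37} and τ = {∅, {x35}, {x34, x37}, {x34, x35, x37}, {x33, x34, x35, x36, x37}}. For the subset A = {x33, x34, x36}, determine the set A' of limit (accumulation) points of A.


A' = {x33, x36, x37}

For each x ∈ X, list the open sets U ∈ τ with x ∈ U, then check whether U ∩ (A ∖ {x}) ≠ ∅ for every such U.
  x = x33: opens ∋ x are {x33, x34, x35, x36, x37}; each meets A ∖ {x33}, so x IS a limit point.
  x = x34: open {x34, x37} ∋ x has {x34, x37} ∩ (A ∖ {x34}) = ∅, so x is NOT a limit point.
  x = x35: open {x35} ∋ x has {x35} ∩ (A ∖ {x35}) = ∅, so x is NOT a limit point.
  x = x36: opens ∋ x are {x33, x34, x35, x36, x37}; each meets A ∖ {x36}, so x IS a limit point.
  x = x37: opens ∋ x are {x34, x37}, {x34, x35, x37}, {x33, x34, x35, x36, x37}; each meets A ∖ {x37}, so x IS a limit point.
Collecting: A' = {x33, x36, x37}.


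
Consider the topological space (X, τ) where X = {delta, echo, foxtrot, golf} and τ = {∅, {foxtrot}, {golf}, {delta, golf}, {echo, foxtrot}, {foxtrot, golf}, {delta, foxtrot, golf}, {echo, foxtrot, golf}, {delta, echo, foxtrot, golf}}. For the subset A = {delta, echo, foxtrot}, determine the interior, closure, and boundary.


int(A) = {echo, foxtrot}, cl(A) = {delta, echo, foxtrot}, ∂A = {delta}.

Closed sets in (X, τ) are complements of opens:
  closed(X, τ) = {∅, {delta}, {echo}, {delta, echo}, {delta, golf}, {echo, foxtrot}, {delta, echo, foxtrot}, {delta, echo, golf}, {delta, echo, foxtrot, golf}}.
int(A) = ⋃ {U ∈ τ : U ⊆ A}. Opens contained in A: ∅, {foxtrot}, {echo, foxtrot}.
Taking the union of these: int(A) = {echo, foxtrot}.
cl(A) = ⋂ {C closed : A ⊆ C}. Closed sets containing A: {delta, echo, foxtrot}, {delta, echo, foxtrot, golf}.
Intersecting these: cl(A) = {delta, echo, foxtrot}.
∂A = cl(A) ∖ int(A) = {delta, echo, foxtrot} ∖ {echo, foxtrot} = {delta}.


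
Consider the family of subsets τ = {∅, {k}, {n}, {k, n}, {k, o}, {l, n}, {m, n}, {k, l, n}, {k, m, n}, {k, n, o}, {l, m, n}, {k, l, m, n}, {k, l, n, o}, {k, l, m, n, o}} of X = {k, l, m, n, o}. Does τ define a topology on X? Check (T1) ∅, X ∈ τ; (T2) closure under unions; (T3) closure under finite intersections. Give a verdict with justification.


τ is NOT a topology on X.

Axiom (T1): ∅ ∈ τ? Yes; X ∈ τ? Yes.
Axiom (T2/T3): check pairwise unions and intersections of members of τ.
Counterexample for (T2): {k, o} ∪ {m, n} = {k, m, n, o} ∉ τ. Therefore τ is NOT a topology.


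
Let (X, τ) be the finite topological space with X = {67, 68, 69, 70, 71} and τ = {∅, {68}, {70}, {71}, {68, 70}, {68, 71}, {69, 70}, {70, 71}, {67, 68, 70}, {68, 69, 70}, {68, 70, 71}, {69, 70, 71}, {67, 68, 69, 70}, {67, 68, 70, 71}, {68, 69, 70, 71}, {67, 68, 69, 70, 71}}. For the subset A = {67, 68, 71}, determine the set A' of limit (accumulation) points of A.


A' = {67}

For each x ∈ X, list the open sets U ∈ τ with x ∈ U, then check whether U ∩ (A ∖ {x}) ≠ ∅ for every such U.
  x = 67: opens ∋ x are {67, 68, 70}, {67, 68, 69, 70}, {67, 68, 70, 71}, {67, 68, 69, 70, 71}; each meets A ∖ {67}, so x IS a limit point.
  x = 68: open {68} ∋ x has {68} ∩ (A ∖ {68}) = ∅, so x is NOT a limit point.
  x = 69: open {69, 70} ∋ x has {69, 70} ∩ (A ∖ {69}) = ∅, so x is NOT a limit point.
  x = 70: open {70} ∋ x has {70} ∩ (A ∖ {70}) = ∅, so x is NOT a limit point.
  x = 71: open {71} ∋ x has {71} ∩ (A ∖ {71}) = ∅, so x is NOT a limit point.
Collecting: A' = {67}.


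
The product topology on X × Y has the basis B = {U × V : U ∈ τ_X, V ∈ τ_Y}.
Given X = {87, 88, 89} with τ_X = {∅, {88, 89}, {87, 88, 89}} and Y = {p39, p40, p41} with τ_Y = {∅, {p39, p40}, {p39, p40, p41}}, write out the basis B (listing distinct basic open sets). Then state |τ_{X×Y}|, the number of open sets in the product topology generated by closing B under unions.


Basis B = {∅ × ∅, {88, 89} × {p39, p40}, {87, 88, 89} × {p39, p40}, {88, 89} × {p39, p40, p41}, {87, 88, 89} × {p39, p40, p41}}; |τ_{X×Y}| = 6.

Enumerate products U × V with U ∈ τ_X, V ∈ τ_Y (deduplicated):
  ∅ × ∅ = {} (∅)
  {88, 89} × {p39, p40} = {(88,p39), (88,p40), (89,p39), (89,p40)}
  {87, 88, 89} × {p39, p40} = {(87,p39), (87,p40), (88,p39), (88,p40), (89,p39), (89,p40)}
  {88, 89} × {p39, p40, p41} = {(88,p39), (88,p40), (88,p41), (89,p39), (89,p40), (89,p41)}
  {87, 88, 89} × {p39, p40, p41} = {(87,p39), (87,p40), (87,p41), (88,p39), (88,p40), (88,p41), (89,p39), (89,p40), (89,p41)}
These 5 distinct sets form the basis B.
Close under arbitrary unions to get τ_{X×Y}; counting gives |τ_{X×Y}| = 6.


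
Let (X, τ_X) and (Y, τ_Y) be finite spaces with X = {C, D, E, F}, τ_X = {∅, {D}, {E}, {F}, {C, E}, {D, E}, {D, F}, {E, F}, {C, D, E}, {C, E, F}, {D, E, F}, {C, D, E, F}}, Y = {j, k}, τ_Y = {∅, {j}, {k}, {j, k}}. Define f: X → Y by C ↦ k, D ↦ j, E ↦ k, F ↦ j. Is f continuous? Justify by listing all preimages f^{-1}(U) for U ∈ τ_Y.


f IS continuous.

Compute f^{-1}(U) for each U ∈ τ_Y:
  U = ∅: f^{-1}(U) = ∅ ∈ τ_X ✓.
  U = {j}: f^{-1}(U) = {D, F} ∈ τ_X ✓.
  U = {k}: f^{-1}(U) = {C, E} ∈ τ_X ✓.
  U = {j, k}: f^{-1}(U) = {C, D, E, F} ∈ τ_X ✓.
Every preimage lies in τ_X, so f IS continuous.


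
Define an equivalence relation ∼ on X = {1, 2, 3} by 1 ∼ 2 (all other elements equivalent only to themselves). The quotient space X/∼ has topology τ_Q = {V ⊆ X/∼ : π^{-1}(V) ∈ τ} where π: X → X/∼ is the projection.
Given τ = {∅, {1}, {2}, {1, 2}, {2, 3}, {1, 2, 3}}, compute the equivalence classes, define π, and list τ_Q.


X/∼ = {[1=2], [3]}; |τ_Q| = 3.

Equivalence classes: [1=2], [3].
Quotient map π: X → X/∼ sends 1 ↦ [1=2], 2 ↦ [1=2], 3 ↦ [3].
For each subset V ⊆ X/∼, compute π^{-1}(V) ⊆ X and check whether π^{-1}(V) ∈ τ. V is open in τ_Q iff π^{-1}(V) ∈ τ.
  V = {}: π^{-1}(V) = ∅ ∈ τ ✓.
  V = {[1=2]}: π^{-1}(V) = {1, 2} ∈ τ ✓.
  V = {[3]}: π^{-1}(V) = {3} ∉ τ ✗.
  V = {[1=2], [3]}: π^{-1}(V) = {1, 2, 3} ∈ τ ✓.
Open sets in the quotient: τ_Q = {{}, {[1=2]}, {[1=2], [3]}} (3 elements).


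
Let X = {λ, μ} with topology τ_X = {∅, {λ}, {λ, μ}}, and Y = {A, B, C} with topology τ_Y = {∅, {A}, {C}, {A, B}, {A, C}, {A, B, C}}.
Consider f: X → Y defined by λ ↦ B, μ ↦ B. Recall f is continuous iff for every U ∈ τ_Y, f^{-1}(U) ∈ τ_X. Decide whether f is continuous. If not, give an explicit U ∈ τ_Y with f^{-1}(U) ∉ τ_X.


f IS continuous.

Compute f^{-1}(U) for each U ∈ τ_Y:
  U = ∅: f^{-1}(U) = ∅ ∈ τ_X ✓.
  U = {A}: f^{-1}(U) = ∅ ∈ τ_X ✓.
  U = {C}: f^{-1}(U) = ∅ ∈ τ_X ✓.
  U = {A, B}: f^{-1}(U) = {λ, μ} ∈ τ_X ✓.
  U = {A, C}: f^{-1}(U) = ∅ ∈ τ_X ✓.
  U = {A, B, C}: f^{-1}(U) = {λ, μ} ∈ τ_X ✓.
Every preimage lies in τ_X, so f IS continuous.


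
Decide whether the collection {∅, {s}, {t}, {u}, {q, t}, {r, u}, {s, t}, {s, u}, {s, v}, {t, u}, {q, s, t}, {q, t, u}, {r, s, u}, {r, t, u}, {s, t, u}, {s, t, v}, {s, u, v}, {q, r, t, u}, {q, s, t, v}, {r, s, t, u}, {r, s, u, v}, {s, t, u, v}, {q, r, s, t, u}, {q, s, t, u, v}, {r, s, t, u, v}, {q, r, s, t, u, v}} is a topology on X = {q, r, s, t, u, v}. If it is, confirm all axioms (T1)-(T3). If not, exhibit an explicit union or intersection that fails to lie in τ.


τ is NOT a topology on X.

Axiom (T1): ∅ ∈ τ? Yes; X ∈ τ? Yes.
Axiom (T2/T3): check pairwise unions and intersections of members of τ.
Counterexample for (T2): {s} ∪ {q, t, u} = {q, s, t, u} ∉ τ. Therefore τ is NOT a topology.


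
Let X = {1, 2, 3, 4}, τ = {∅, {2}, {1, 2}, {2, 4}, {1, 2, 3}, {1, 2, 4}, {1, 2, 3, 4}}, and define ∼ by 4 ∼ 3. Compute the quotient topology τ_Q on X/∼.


X/∼ = {[1], [2], [3=4]}; |τ_Q| = 4.

Equivalence classes: [1], [2], [3=4].
Quotient map π: X → X/∼ sends 1 ↦ [1], 2 ↦ [2], 3 ↦ [3=4], 4 ↦ [3=4].
For each subset V ⊆ X/∼, compute π^{-1}(V) ⊆ X and check whether π^{-1}(V) ∈ τ. V is open in τ_Q iff π^{-1}(V) ∈ τ.
  V = {}: π^{-1}(V) = ∅ ∈ τ ✓.
  V = {[1]}: π^{-1}(V) = {1} ∉ τ ✗.
  V = {[2]}: π^{-1}(V) = {2} ∈ τ ✓.
  V = {[1], [2]}: π^{-1}(V) = {1, 2} ∈ τ ✓.
  V = {[3=4]}: π^{-1}(V) = {3, 4} ∉ τ ✗.
  V = {[1], [3=4]}: π^{-1}(V) = {1, 3, 4} ∉ τ ✗.
  V = {[2], [3=4]}: π^{-1}(V) = {2, 3, 4} ∉ τ ✗.
  V = {[1], [2], [3=4]}: π^{-1}(V) = {1, 2, 3, 4} ∈ τ ✓.
Open sets in the quotient: τ_Q = {{}, {[2]}, {[1], [2]}, {[1], [2], [3=4]}} (4 elements).


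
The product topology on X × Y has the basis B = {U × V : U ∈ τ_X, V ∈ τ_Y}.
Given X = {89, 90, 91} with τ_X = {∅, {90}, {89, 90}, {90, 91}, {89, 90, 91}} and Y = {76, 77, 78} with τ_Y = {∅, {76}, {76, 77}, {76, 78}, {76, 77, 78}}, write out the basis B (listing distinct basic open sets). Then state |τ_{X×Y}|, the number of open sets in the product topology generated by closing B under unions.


Basis B = {∅ × ∅, {90} × {76}, {89, 90} × {76}, {90} × {76, 77}, {90} × {76, 78}, {90, 91} × {76}, {89, 90, 91} × {76}, {90} × {76, 77, 78}, {89, 90} × {76, 77}, {89, 90} × {76, 78}, {90, 91} × {76, 77}, {90, 91} × {76, 78}, {89, 90} × {76, 77, 78}, {89, 90, 91} × {76, 77}, {89, 90, 91} × {76, 78}, {90, 91} × {76, 77, 78}, {89, 90, 91} × {76, 77, 78}}; |τ_{X×Y}| = 48.

Enumerate products U × V with U ∈ τ_X, V ∈ τ_Y (deduplicated):
  ∅ × ∅ = {} (∅)
  {90} × {76} = {(90,76)}
  {89, 90} × {76} = {(89,76), (90,76)}
  {90} × {76, 77} = {(90,76), (90,77)}
  {90} × {76, 78} = {(90,76), (90,78)}
  {90, 91} × {76} = {(90,76), (91,76)}
  {89, 90, 91} × {76} = {(89,76), (90,76), (91,76)}
  {90} × {76, 77, 78} = {(90,76), (90,77), (90,78)}
  {89, 90} × {76, 77} = {(89,76), (89,77), (90,76), (90,77)}
  {89, 90} × {76, 78} = {(89,76), (89,78), (90,76), (90,78)}
  {90, 91} × {76, 77} = {(90,76), (90,77), (91,76), (91,77)}
  {90, 91} × {76, 78} = {(90,76), (90,78), (91,76), (91,78)}
  {89, 90} × {76, 77, 78} = {(89,76), (89,77), (89,78), (90,76), (90,77), (90,78)}
  {89, 90, 91} × {76, 77} = {(89,76), (89,77), (90,76), (90,77), (91,76), (91,77)}
  {89, 90, 91} × {76, 78} = {(89,76), (89,78), (90,76), (90,78), (91,76), (91,78)}
  {90, 91} × {76, 77, 78} = {(90,76), (90,77), (90,78), (91,76), (91,77), (91,78)}
  {89, 90, 91} × {76, 77, 78} = {(89,76), (89,77), (89,78), (90,76), (90,77), (90,78), (91,76), (91,77), (91,78)}
These 17 distinct sets form the basis B.
Close under arbitrary unions to get τ_{X×Y}; counting gives |τ_{X×Y}| = 48.


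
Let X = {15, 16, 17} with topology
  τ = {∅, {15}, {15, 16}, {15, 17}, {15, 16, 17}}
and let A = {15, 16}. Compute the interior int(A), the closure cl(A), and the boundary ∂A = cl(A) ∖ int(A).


int(A) = {15, 16}, cl(A) = {15, 16, 17}, ∂A = {17}.

Closed sets in (X, τ) are complements of opens:
  closed(X, τ) = {∅, {16}, {17}, {16, 17}, {15, 16, 17}}.
int(A) = ⋃ {U ∈ τ : U ⊆ A}. Opens contained in A: ∅, {15}, {15, 16}.
Taking the union of these: int(A) = {15, 16}.
cl(A) = ⋂ {C closed : A ⊆ C}. Closed sets containing A: {15, 16, 17}.
Intersecting these: cl(A) = {15, 16, 17}.
∂A = cl(A) ∖ int(A) = {15, 16, 17} ∖ {15, 16} = {17}.


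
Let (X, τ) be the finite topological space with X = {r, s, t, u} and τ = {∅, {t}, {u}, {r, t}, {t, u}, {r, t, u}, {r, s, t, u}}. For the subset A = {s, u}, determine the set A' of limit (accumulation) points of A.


A' = {s}

For each x ∈ X, list the open sets U ∈ τ with x ∈ U, then check whether U ∩ (A ∖ {x}) ≠ ∅ for every such U.
  x = r: open {r, t} ∋ x has {r, t} ∩ (A ∖ {r}) = ∅, so x is NOT a limit point.
  x = s: opens ∋ x are {r, s, t, u}; each meets A ∖ {s}, so x IS a limit point.
  x = t: open {t} ∋ x has {t} ∩ (A ∖ {t}) = ∅, so x is NOT a limit point.
  x = u: open {u} ∋ x has {u} ∩ (A ∖ {u}) = ∅, so x is NOT a limit point.
Collecting: A' = {s}.


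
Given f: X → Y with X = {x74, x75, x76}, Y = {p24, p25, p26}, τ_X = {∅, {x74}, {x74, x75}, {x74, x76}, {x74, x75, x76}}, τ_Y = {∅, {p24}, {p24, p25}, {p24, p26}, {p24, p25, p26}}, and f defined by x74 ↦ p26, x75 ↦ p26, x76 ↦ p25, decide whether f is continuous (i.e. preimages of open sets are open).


f is NOT continuous.

Compute f^{-1}(U) for each U ∈ τ_Y:
  U = ∅: f^{-1}(U) = ∅ ∈ τ_X ✓.
  U = {p24}: f^{-1}(U) = ∅ ∈ τ_X ✓.
  U = {p24, p25}: f^{-1}(U) = {x76} ∉ τ_X ✗.
  U = {p24, p26}: f^{-1}(U) = {x74, x75} ∈ τ_X ✓.
  U = {p24, p25, p26}: f^{-1}(U) = {x74, x75, x76} ∈ τ_X ✓.
Found U = {p24, p25} with f^{-1}(U) = {x76} not in τ_X. Therefore f is NOT continuous.


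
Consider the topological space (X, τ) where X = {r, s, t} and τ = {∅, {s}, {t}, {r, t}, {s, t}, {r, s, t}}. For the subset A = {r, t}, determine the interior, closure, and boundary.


int(A) = {r, t}, cl(A) = {r, t}, ∂A = ∅.

Closed sets in (X, τ) are complements of opens:
  closed(X, τ) = {∅, {r}, {s}, {r, s}, {r, t}, {r, s, t}}.
int(A) = ⋃ {U ∈ τ : U ⊆ A}. Opens contained in A: ∅, {t}, {r, t}.
Taking the union of these: int(A) = {r, t}.
cl(A) = ⋂ {C closed : A ⊆ C}. Closed sets containing A: {r, t}, {r, s, t}.
Intersecting these: cl(A) = {r, t}.
∂A = cl(A) ∖ int(A) = {r, t} ∖ {r, t} = ∅.


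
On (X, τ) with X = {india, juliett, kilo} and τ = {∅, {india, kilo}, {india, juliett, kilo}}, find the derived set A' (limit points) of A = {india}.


A' = {juliett, kilo}

For each x ∈ X, list the open sets U ∈ τ with x ∈ U, then check whether U ∩ (A ∖ {x}) ≠ ∅ for every such U.
  x = india: open {india, kilo} ∋ x has {india, kilo} ∩ (A ∖ {india}) = ∅, so x is NOT a limit point.
  x = juliett: opens ∋ x are {india, juliett, kilo}; each meets A ∖ {juliett}, so x IS a limit point.
  x = kilo: opens ∋ x are {india, kilo}, {india, juliett, kilo}; each meets A ∖ {kilo}, so x IS a limit point.
Collecting: A' = {juliett, kilo}.


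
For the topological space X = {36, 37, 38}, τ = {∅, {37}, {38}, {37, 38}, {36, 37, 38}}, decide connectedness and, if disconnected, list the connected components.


(X, τ) is connected.

Find clopen sets (U ∈ τ with X ∖ U ∈ τ):
  U = ∅, X ∖ U = {36, 37, 38} — both open, so U is clopen.
  U = {36, 37, 38}, X ∖ U = ∅ — both open, so U is clopen.
Only trivial clopens (∅ and X) exist, so (X, τ) is connected.
Compute connected components by grouping points that agree on all clopens:
  component: {36, 37, 38}


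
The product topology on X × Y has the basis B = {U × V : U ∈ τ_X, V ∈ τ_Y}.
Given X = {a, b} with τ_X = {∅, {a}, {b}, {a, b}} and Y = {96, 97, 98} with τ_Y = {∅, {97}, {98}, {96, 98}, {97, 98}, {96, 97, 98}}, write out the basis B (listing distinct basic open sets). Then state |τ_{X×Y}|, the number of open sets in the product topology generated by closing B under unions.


Basis B = {∅ × ∅, {a} × {97}, {a} × {98}, {b} × {97}, {b} × {98}, {a} × {96, 98}, {a} × {97, 98}, {a, b} × {97}, {a, b} × {98}, {b} × {96, 98}, {b} × {97, 98}, {a} × {96, 97, 98}, {b} × {96, 97, 98}, {a, b} × {96, 98}, {a, b} × {97, 98}, {a, b} × {96, 97, 98}}; |τ_{X×Y}| = 36.

Enumerate products U × V with U ∈ τ_X, V ∈ τ_Y (deduplicated):
  ∅ × ∅ = {} (∅)
  {a} × {97} = {(a,97)}
  {a} × {98} = {(a,98)}
  {b} × {97} = {(b,97)}
  {b} × {98} = {(b,98)}
  {a} × {96, 98} = {(a,96), (a,98)}
  {a} × {97, 98} = {(a,97), (a,98)}
  {a, b} × {97} = {(a,97), (b,97)}
  {a, b} × {98} = {(a,98), (b,98)}
  {b} × {96, 98} = {(b,96), (b,98)}
  {b} × {97, 98} = {(b,97), (b,98)}
  {a} × {96, 97, 98} = {(a,96), (a,97), (a,98)}
  {b} × {96, 97, 98} = {(b,96), (b,97), (b,98)}
  {a, b} × {96, 98} = {(a,96), (a,98), (b,96), (b,98)}
  {a, b} × {97, 98} = {(a,97), (a,98), (b,97), (b,98)}
  {a, b} × {96, 97, 98} = {(a,96), (a,97), (a,98), (b,96), (b,97), (b,98)}
These 16 distinct sets form the basis B.
Close under arbitrary unions to get τ_{X×Y}; counting gives |τ_{X×Y}| = 36.


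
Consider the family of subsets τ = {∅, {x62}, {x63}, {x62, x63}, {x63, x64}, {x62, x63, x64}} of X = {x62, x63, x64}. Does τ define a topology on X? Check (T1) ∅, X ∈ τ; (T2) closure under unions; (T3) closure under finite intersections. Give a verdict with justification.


τ IS a topology on X.

Axiom (T1): ∅ ∈ τ? Yes; X ∈ τ? Yes.
Axiom (T2/T3): check pairwise unions and intersections of members of τ.
All pairwise intersections and unions checked — each lies in τ. Therefore τ satisfies (T1), (T2), (T3): it IS a topology on X.


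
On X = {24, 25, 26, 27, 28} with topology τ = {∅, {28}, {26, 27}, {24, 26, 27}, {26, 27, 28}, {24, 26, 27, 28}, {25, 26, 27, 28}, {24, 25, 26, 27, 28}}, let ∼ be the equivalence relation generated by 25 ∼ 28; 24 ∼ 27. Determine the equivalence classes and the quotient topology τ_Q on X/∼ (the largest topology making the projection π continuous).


X/∼ = {[24=27], [25=28], [26]}; |τ_Q| = 3.

Equivalence classes: [24=27], [25=28], [26].
Quotient map π: X → X/∼ sends 24 ↦ [24=27], 25 ↦ [25=28], 26 ↦ [26], 27 ↦ [24=27], 28 ↦ [25=28].
For each subset V ⊆ X/∼, compute π^{-1}(V) ⊆ X and check whether π^{-1}(V) ∈ τ. V is open in τ_Q iff π^{-1}(V) ∈ τ.
  V = {}: π^{-1}(V) = ∅ ∈ τ ✓.
  V = {[24=27]}: π^{-1}(V) = {24, 27} ∉ τ ✗.
  V = {[25=28]}: π^{-1}(V) = {25, 28} ∉ τ ✗.
  V = {[24=27], [25=28]}: π^{-1}(V) = {24, 25, 27, 28} ∉ τ ✗.
  V = {[26]}: π^{-1}(V) = {26} ∉ τ ✗.
  V = {[24=27], [26]}: π^{-1}(V) = {24, 26, 27} ∈ τ ✓.
  V = {[25=28], [26]}: π^{-1}(V) = {25, 26, 28} ∉ τ ✗.
  V = {[24=27], [25=28], [26]}: π^{-1}(V) = {24, 25, 26, 27, 28} ∈ τ ✓.
Open sets in the quotient: τ_Q = {{}, {[24=27], [26]}, {[24=27], [25=28], [26]}} (3 elements).


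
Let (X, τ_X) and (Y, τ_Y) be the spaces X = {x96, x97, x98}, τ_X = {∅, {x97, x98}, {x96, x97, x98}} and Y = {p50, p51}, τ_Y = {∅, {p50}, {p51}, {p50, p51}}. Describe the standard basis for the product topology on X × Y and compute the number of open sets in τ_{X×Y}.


Basis B = {∅ × ∅, {x97, x98} × {p50}, {x97, x98} × {p51}, {x96, x97, x98} × {p50}, {x96, x97, x98} × {p51}, {x97, x98} × {p50, p51}, {x96, x97, x98} × {p50, p51}}; |τ_{X×Y}| = 9.

Enumerate products U × V with U ∈ τ_X, V ∈ τ_Y (deduplicated):
  ∅ × ∅ = {} (∅)
  {x97, x98} × {p50} = {(x97,p50), (x98,p50)}
  {x97, x98} × {p51} = {(x97,p51), (x98,p51)}
  {x96, x97, x98} × {p50} = {(x96,p50), (x97,p50), (x98,p50)}
  {x96, x97, x98} × {p51} = {(x96,p51), (x97,p51), (x98,p51)}
  {x97, x98} × {p50, p51} = {(x97,p50), (x97,p51), (x98,p50), (x98,p51)}
  {x96, x97, x98} × {p50, p51} = {(x96,p50), (x96,p51), (x97,p50), (x97,p51), (x98,p50), (x98,p51)}
These 7 distinct sets form the basis B.
Close under arbitrary unions to get τ_{X×Y}; counting gives |τ_{X×Y}| = 9.


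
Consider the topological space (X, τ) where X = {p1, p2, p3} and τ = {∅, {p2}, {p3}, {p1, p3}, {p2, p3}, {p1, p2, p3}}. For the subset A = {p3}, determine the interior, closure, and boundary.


int(A) = {p3}, cl(A) = {p1, p3}, ∂A = {p1}.

Closed sets in (X, τ) are complements of opens:
  closed(X, τ) = {∅, {p1}, {p2}, {p1, p2}, {p1, p3}, {p1, p2, p3}}.
int(A) = ⋃ {U ∈ τ : U ⊆ A}. Opens contained in A: ∅, {p3}.
Taking the union of these: int(A) = {p3}.
cl(A) = ⋂ {C closed : A ⊆ C}. Closed sets containing A: {p1, p3}, {p1, p2, p3}.
Intersecting these: cl(A) = {p1, p3}.
∂A = cl(A) ∖ int(A) = {p1, p3} ∖ {p3} = {p1}.


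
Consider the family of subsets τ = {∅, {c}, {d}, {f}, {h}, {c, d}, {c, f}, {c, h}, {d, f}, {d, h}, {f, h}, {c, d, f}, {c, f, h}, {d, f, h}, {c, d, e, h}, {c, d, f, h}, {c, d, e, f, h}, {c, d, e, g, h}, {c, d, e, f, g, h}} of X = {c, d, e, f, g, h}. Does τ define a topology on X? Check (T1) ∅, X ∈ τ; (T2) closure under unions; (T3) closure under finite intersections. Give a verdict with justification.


τ is NOT a topology on X.

Axiom (T1): ∅ ∈ τ? Yes; X ∈ τ? Yes.
Axiom (T2/T3): check pairwise unions and intersections of members of τ.
Counterexample for (T2): {c} ∪ {d, h} = {c, d, h} ∉ τ. Therefore τ is NOT a topology.


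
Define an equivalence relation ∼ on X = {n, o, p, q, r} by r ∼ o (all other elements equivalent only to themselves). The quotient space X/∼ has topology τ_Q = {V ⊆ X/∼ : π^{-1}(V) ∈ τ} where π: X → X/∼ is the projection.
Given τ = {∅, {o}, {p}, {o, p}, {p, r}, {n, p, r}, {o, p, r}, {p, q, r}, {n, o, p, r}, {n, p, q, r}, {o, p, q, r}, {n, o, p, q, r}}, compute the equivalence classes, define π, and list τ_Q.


X/∼ = {[n], [o=r], [p], [q]}; |τ_Q| = 6.

Equivalence classes: [n], [o=r], [p], [q].
Quotient map π: X → X/∼ sends n ↦ [n], o ↦ [o=r], p ↦ [p], q ↦ [q], r ↦ [o=r].
For each subset V ⊆ X/∼, compute π^{-1}(V) ⊆ X and check whether π^{-1}(V) ∈ τ. V is open in τ_Q iff π^{-1}(V) ∈ τ.
  V = {}: π^{-1}(V) = ∅ ∈ τ ✓.
  V = {[n]}: π^{-1}(V) = {n} ∉ τ ✗.
  V = {[o=r]}: π^{-1}(V) = {o, r} ∉ τ ✗.
  V = {[n], [o=r]}: π^{-1}(V) = {n, o, r} ∉ τ ✗.
  V = {[p]}: π^{-1}(V) = {p} ∈ τ ✓.
  V = {[n], [p]}: π^{-1}(V) = {n, p} ∉ τ ✗.
  V = {[o=r], [p]}: π^{-1}(V) = {o, p, r} ∈ τ ✓.
  V = {[n], [o=r], [p]}: π^{-1}(V) = {n, o, p, r} ∈ τ ✓.
  V = {[q]}: π^{-1}(V) = {q} ∉ τ ✗.
  V = {[n], [q]}: π^{-1}(V) = {n, q} ∉ τ ✗.
  V = {[o=r], [q]}: π^{-1}(V) = {o, q, r} ∉ τ ✗.
  V = {[n], [o=r], [q]}: π^{-1}(V) = {n, o, q, r} ∉ τ ✗.
  V = {[p], [q]}: π^{-1}(V) = {p, q} ∉ τ ✗.
  V = {[n], [p], [q]}: π^{-1}(V) = {n, p, q} ∉ τ ✗.
  V = {[o=r], [p], [q]}: π^{-1}(V) = {o, p, q, r} ∈ τ ✓.
  V = {[n], [o=r], [p], [q]}: π^{-1}(V) = {n, o, p, q, r} ∈ τ ✓.
Open sets in the quotient: τ_Q = {{}, {[p]}, {[o=r], [p]}, {[n], [o=r], [p]}, {[o=r], [p], [q]}, {[n], [o=r], [p], [q]}} (6 elements).


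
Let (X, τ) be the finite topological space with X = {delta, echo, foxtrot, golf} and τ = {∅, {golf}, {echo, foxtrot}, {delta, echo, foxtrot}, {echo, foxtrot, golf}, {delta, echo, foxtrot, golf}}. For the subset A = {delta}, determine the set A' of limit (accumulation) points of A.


A' = ∅

For each x ∈ X, list the open sets U ∈ τ with x ∈ U, then check whether U ∩ (A ∖ {x}) ≠ ∅ for every such U.
  x = delta: open {delta, echo, foxtrot} ∋ x has {delta, echo, foxtrot} ∩ (A ∖ {delta}) = ∅, so x is NOT a limit point.
  x = echo: open {echo, foxtrot} ∋ x has {echo, foxtrot} ∩ (A ∖ {echo}) = ∅, so x is NOT a limit point.
  x = foxtrot: open {echo, foxtrot} ∋ x has {echo, foxtrot} ∩ (A ∖ {foxtrot}) = ∅, so x is NOT a limit point.
  x = golf: open {golf} ∋ x has {golf} ∩ (A ∖ {golf}) = ∅, so x is NOT a limit point.
Collecting: A' = ∅.


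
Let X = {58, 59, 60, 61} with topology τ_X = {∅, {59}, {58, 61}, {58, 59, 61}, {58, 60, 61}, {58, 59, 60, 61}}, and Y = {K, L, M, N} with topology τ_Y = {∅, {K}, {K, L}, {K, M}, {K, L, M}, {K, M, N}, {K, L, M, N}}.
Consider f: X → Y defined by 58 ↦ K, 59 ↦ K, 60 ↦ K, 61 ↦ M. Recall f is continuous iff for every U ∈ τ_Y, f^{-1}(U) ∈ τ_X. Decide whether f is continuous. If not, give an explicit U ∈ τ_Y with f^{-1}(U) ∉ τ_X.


f is NOT continuous.

Compute f^{-1}(U) for each U ∈ τ_Y:
  U = ∅: f^{-1}(U) = ∅ ∈ τ_X ✓.
  U = {K}: f^{-1}(U) = {58, 59, 60} ∉ τ_X ✗.
  U = {K, L}: f^{-1}(U) = {58, 59, 60} ∉ τ_X ✗.
  U = {K, M}: f^{-1}(U) = {58, 59, 60, 61} ∈ τ_X ✓.
  U = {K, L, M}: f^{-1}(U) = {58, 59, 60, 61} ∈ τ_X ✓.
  U = {K, M, N}: f^{-1}(U) = {58, 59, 60, 61} ∈ τ_X ✓.
  U = {K, L, M, N}: f^{-1}(U) = {58, 59, 60, 61} ∈ τ_X ✓.
Found U = {K} with f^{-1}(U) = {58, 59, 60} not in τ_X. Therefore f is NOT continuous.
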